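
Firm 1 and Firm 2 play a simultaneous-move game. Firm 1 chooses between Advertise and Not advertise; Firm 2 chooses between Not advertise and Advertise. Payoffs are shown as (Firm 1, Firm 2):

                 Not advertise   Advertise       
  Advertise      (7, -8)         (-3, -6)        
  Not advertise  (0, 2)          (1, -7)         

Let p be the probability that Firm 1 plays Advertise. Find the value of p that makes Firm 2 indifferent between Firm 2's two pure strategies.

p = 9/11

Firm 2's indifference between Not advertise and Advertise determines Firm 1's mixing probability p:
  Firm 2's payoff from Not advertise: p·(-8) + (1−p)·2 = -10p + 2
  Firm 2's payoff from Advertise: p·(-6) + (1−p)·(-7) = p - 7
  -10p + 2 = p - 7  ⇒  -11p = -9  ⇒  p = 9/11.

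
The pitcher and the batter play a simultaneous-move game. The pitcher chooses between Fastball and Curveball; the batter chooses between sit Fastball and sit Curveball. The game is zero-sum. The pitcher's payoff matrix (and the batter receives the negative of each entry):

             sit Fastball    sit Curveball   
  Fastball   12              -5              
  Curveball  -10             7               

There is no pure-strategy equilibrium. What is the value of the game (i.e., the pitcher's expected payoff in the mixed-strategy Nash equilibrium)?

v = 1

The batter's mix must leave the pitcher indifferent between Fastball and Curveball.
  the pitcher's expected payoff from Fastball: q·12 + (1−q)·(-5) = 17q - 5
  the pitcher's expected payoff from Curveball: q·(-10) + (1−q)·7 = -17q + 7
  17q - 5 = -17q + 7  ⇒  34q = 12  ⇒  q = 6/17.
The value is the pitcher's expected payoff against this mix (using Fastball): (6/17)·12 + (11/17)·(-5) = 1.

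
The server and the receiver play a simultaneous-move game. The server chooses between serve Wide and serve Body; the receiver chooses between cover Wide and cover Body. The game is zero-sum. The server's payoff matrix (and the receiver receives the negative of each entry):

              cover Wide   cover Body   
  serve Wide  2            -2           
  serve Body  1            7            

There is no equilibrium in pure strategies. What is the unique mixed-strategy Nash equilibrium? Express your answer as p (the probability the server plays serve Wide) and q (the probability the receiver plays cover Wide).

p = 3/5, q = 9/10

In a mixed equilibrium the receiver is indifferent between cover Wide and cover Body; this condition fixes p.
  the receiver's expected payoff from cover Wide: p·(-2) + (1−p)·(-1) = -p - 1
  the receiver's expected payoff from cover Body: p·2 + (1−p)·(-7) = 9p - 7
  -p - 1 = 9p - 7  ⇒  -10p = -6  ⇒  p = 3/5.
For the server to be willing to mix, the server must be indifferent between serve Wide and serve Body, which pins down the receiver's mix.
  the server's payoff to serve Wide: q·2 + (1−q)·(-2) = 4q - 2
  the server's payoff to serve Body: q·1 + (1−q)·7 = -6q + 7
  4q - 2 = -6q + 7  ⇒  10q = 9  ⇒  q = 9/10.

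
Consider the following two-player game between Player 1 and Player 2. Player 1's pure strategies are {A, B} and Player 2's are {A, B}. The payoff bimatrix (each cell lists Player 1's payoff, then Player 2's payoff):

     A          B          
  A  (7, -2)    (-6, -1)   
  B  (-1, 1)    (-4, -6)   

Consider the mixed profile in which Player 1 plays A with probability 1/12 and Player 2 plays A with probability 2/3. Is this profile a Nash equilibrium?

No

Given Player 1's mix p = 1/12, Player 2's payoff from A is 3/4 but from B is -67/12. Player 2 strictly prefers A, so Player 2 would not mix.
So the proposed profile is not a Nash equilibrium.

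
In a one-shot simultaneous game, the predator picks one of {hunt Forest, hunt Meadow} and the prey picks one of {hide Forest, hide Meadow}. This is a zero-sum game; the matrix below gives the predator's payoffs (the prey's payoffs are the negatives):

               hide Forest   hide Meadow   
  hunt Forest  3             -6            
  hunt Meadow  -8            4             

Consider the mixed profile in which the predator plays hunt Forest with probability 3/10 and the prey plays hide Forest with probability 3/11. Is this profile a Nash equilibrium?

Given the predator's mix p = 3/10, the prey's payoff from hide Forest is 47/10 but from hide Meadow is -1. The prey strictly prefers hide Forest, so the prey would not mix.
So the proposed profile is not a Nash equilibrium.

No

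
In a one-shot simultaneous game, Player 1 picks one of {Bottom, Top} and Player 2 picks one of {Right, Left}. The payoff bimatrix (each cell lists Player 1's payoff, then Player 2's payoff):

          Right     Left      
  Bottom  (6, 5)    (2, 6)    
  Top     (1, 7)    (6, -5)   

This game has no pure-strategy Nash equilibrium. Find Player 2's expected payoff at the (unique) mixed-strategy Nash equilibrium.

Set Player 2's expected payoff from Right equal to that from Left:
  Player 2's payoff from Right: p·5 + (1−p)·7 = -2p + 7
  Player 2's payoff from Left: p·6 + (1−p)·(-5) = 11p - 5
  -2p + 7 = 11p - 5  ⇒  -13p = -12  ⇒  p = 12/13.
At equilibrium Player 2 is indifferent across columns, so Player 2's payoff equals the payoff from Right: (12/13)·5 + (1/13)·7 = 67/13.

67/13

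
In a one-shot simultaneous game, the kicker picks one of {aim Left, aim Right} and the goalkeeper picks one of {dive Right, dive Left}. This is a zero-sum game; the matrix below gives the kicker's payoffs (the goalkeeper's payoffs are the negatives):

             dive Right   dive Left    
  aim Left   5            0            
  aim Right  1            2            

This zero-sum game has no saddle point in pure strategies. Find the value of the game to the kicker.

For the kicker to be willing to mix, the kicker must be indifferent between aim Left and aim Right, which pins down the goalkeeper's mix.
  the kicker's expected payoff from aim Left: q·5 + (1−q)·0 = 5q
  the kicker's expected payoff from aim Right: q·1 + (1−q)·2 = -q + 2
  5q = -q + 2  ⇒  6q = 2  ⇒  q = 1/3.
The value is the kicker's expected payoff against this mix (using aim Left): (1/3)·5 + (2/3)·0 = 5/3.

v = 5/3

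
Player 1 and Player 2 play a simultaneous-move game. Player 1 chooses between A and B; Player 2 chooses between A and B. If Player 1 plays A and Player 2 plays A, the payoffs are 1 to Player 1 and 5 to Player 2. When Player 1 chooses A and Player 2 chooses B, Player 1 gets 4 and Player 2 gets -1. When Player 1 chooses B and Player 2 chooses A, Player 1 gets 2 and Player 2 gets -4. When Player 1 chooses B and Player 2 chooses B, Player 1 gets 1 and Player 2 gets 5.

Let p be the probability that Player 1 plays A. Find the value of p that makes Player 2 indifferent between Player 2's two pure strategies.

Player 2's indifference between A and B determines Player 1's mixing probability p:
  Player 2's payoff from A: p·5 + (1−p)·(-4) = 9p - 4
  Player 2's payoff from B: p·(-1) + (1−p)·5 = -6p + 5
  9p - 4 = -6p + 5  ⇒  15p = 9  ⇒  p = 3/5.

p = 3/5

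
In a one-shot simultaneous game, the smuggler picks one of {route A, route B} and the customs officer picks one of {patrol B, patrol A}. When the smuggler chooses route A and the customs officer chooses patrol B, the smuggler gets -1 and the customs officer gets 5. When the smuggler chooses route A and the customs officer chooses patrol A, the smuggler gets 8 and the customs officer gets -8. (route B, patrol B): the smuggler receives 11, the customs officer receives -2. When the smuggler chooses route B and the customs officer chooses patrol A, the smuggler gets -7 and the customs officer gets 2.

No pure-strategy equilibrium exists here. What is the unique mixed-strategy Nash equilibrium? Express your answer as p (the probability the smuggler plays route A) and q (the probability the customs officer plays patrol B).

p = 4/17, q = 5/9

The customs officer's indifference between patrol B and patrol A determines the smuggler's mixing probability p:
  the customs officer's payoff from patrol B: p·5 + (1−p)·(-2) = 7p - 2
  the customs officer's payoff from patrol A: p·(-8) + (1−p)·2 = -10p + 2
  7p - 2 = -10p + 2  ⇒  17p = 4  ⇒  p = 4/17.
The smuggler's indifference between route A and route B determines the customs officer's mixing probability q:
  the smuggler's expected payoff from route A: q·(-1) + (1−q)·8 = -9q + 8
  the smuggler's expected payoff from route B: q·11 + (1−q)·(-7) = 18q - 7
  -9q + 8 = 18q - 7  ⇒  -27q = -15  ⇒  q = 5/9.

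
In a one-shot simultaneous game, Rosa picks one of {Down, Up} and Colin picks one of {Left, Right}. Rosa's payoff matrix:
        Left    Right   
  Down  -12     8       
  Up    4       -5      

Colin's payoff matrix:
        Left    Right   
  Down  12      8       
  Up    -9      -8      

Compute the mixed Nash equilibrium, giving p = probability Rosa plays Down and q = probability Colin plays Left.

For Colin to be willing to mix, Colin must be indifferent between Left and Right, which pins down Rosa's mix.
  Colin's payoff from Left: p·12 + (1−p)·(-9) = 21p - 9
  Colin's payoff from Right: p·8 + (1−p)·(-8) = 16p - 8
  21p - 9 = 16p - 8  ⇒  5p = 1  ⇒  p = 1/5.
Rosa's indifference between Down and Up determines Colin's mixing probability q:
  Rosa's payoff from Down: q·(-12) + (1−q)·8 = -20q + 8
  Rosa's payoff from Up: q·4 + (1−q)·(-5) = 9q - 5
  -20q + 8 = 9q - 5  ⇒  -29q = -13  ⇒  q = 13/29.

p = 1/5, q = 13/29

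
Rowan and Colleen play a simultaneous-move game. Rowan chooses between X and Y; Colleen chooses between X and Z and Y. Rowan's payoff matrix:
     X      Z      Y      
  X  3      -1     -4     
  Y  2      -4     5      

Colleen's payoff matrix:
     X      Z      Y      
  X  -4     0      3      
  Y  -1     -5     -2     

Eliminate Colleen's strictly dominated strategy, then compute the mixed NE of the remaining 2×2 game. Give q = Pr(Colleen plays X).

q = 9/10

Colleen's strategy Z is strictly dominated by Y: 3 > 0 and -2 > -5. Eliminate Z.
Rowan's indifference between X and Y determines Colleen's mixing probability q:
  Rowan's expected payoff from X: q·3 + (1−q)·(-4) = 7q - 4
  Rowan's expected payoff from Y: q·2 + (1−q)·5 = -3q + 5
  7q - 4 = -3q + 5  ⇒  10q = 9  ⇒  q = 9/10.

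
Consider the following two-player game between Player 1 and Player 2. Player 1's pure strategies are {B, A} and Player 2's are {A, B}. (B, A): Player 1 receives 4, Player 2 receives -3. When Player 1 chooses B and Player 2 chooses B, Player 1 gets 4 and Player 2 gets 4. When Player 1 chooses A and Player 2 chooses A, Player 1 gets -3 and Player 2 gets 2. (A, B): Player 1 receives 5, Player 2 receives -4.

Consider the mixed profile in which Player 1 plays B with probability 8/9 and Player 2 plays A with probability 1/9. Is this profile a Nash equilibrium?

No

Given Player 1's mix p = 8/9, Player 2's payoff from A is -22/9 but from B is 28/9. Player 2 strictly prefers B, so Player 2 would not mix.
So the proposed profile is not a Nash equilibrium.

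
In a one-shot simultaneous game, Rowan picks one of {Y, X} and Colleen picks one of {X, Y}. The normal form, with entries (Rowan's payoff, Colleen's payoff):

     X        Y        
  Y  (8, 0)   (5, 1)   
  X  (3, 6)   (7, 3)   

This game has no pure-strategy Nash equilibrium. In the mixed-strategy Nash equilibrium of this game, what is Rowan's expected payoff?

For Rowan to be willing to mix, Rowan must be indifferent between Y and X, which pins down Colleen's mix.
  Rowan's expected payoff from Y: q·8 + (1−q)·5 = 3q + 5
  Rowan's expected payoff from X: q·3 + (1−q)·7 = -4q + 7
  3q + 5 = -4q + 7  ⇒  7q = 2  ⇒  q = 2/7.
At equilibrium Rowan is indifferent across rows, so Rowan's payoff equals the payoff from Y: (2/7)·8 + (5/7)·5 = 41/7.

41/7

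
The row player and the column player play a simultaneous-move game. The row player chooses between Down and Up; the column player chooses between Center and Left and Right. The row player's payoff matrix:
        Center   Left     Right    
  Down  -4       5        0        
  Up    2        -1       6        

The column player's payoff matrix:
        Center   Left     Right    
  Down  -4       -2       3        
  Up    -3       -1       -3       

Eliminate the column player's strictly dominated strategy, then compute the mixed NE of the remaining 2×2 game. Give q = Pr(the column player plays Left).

The column player's strategy Center is strictly dominated by Left: -2 > -4 and -1 > -3. Eliminate Center.
For the row player to be willing to mix, the row player must be indifferent between Down and Up, which pins down the column player's mix.
  the row player's expected payoff from Down: q·5 + (1−q)·0 = 5q
  the row player's expected payoff from Up: q·(-1) + (1−q)·6 = -7q + 6
  5q = -7q + 6  ⇒  12q = 6  ⇒  q = 1/2.

q = 1/2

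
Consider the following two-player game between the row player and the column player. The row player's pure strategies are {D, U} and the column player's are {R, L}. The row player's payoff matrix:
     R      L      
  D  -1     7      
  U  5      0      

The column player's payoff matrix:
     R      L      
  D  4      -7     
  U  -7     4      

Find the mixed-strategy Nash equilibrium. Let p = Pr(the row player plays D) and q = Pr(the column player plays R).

Set the column player's expected payoff from R equal to that from L:
  the column player's payoff from R: p·4 + (1−p)·(-7) = 11p - 7
  the column player's payoff from L: p·(-7) + (1−p)·4 = -11p + 4
  11p - 7 = -11p + 4  ⇒  22p = 11  ⇒  p = 1/2.
Set the row player's expected payoff from D equal to that from U:
  the row player's payoff from D: q·(-1) + (1−q)·7 = -8q + 7
  the row player's payoff from U: q·5 + (1−q)·0 = 5q
  -8q + 7 = 5q  ⇒  -13q = -7  ⇒  q = 7/13.

p = 1/2, q = 7/13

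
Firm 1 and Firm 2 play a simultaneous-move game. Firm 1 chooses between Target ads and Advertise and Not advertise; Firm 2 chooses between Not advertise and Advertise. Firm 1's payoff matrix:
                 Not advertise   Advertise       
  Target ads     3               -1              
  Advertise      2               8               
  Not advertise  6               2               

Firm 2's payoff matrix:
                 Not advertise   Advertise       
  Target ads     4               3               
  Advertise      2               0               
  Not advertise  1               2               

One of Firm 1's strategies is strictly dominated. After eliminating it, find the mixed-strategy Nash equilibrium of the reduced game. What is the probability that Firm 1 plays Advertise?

p = 1/3

Firm 1's strategy Target ads is strictly dominated by Not advertise: 6 > 3 and 2 > -1. Eliminate Target ads.
Firm 2's indifference between Not advertise and Advertise determines Firm 1's mixing probability p:
  Firm 2's expected payoff from Not advertise: p·2 + (1−p)·1 = p + 1
  Firm 2's expected payoff from Advertise: p·0 + (1−p)·2 = -2p + 2
  p + 1 = -2p + 2  ⇒  3p = 1  ⇒  p = 1/3.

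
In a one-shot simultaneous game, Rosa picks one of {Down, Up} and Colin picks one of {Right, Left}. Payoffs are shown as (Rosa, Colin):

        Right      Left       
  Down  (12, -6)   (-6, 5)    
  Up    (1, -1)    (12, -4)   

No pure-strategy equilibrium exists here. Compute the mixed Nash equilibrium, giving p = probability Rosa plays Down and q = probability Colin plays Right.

p = 3/14, q = 18/29

For Colin to be willing to mix, Colin must be indifferent between Right and Left, which pins down Rosa's mix.
  Colin's expected payoff from Right: p·(-6) + (1−p)·(-1) = -5p - 1
  Colin's expected payoff from Left: p·5 + (1−p)·(-4) = 9p - 4
  -5p - 1 = 9p - 4  ⇒  -14p = -3  ⇒  p = 3/14.
Colin's mix must leave Rosa indifferent between Down and Up.
  Rosa's payoff to Down: q·12 + (1−q)·(-6) = 18q - 6
  Rosa's payoff to Up: q·1 + (1−q)·12 = -11q + 12
  18q - 6 = -11q + 12  ⇒  29q = 18  ⇒  q = 18/29.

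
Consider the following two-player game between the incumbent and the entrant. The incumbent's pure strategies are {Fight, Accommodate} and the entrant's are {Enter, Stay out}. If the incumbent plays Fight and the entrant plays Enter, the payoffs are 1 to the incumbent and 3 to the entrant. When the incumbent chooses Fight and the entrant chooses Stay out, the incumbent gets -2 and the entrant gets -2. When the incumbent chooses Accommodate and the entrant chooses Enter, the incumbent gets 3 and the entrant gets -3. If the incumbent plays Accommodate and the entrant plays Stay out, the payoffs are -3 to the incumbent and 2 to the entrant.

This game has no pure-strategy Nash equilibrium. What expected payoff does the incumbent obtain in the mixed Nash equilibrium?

For the incumbent to be willing to mix, the incumbent must be indifferent between Fight and Accommodate, which pins down the entrant's mix.
  the incumbent's payoff from Fight: q·1 + (1−q)·(-2) = 3q - 2
  the incumbent's payoff from Accommodate: q·3 + (1−q)·(-3) = 6q - 3
  3q - 2 = 6q - 3  ⇒  -3q = -1  ⇒  q = 1/3.
At equilibrium the incumbent is indifferent across rows, so the incumbent's payoff equals the payoff from Fight: (1/3)·1 + (2/3)·(-2) = -1.

-1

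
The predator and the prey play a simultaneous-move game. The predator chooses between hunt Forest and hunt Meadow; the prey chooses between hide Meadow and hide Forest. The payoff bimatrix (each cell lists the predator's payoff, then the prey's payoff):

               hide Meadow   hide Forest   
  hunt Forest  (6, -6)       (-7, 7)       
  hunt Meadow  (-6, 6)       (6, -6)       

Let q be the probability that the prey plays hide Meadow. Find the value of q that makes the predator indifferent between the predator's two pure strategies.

The prey's mix must leave the predator indifferent between hunt Forest and hunt Meadow.
  the predator's payoff to hunt Forest: q·6 + (1−q)·(-7) = 13q - 7
  the predator's payoff to hunt Meadow: q·(-6) + (1−q)·6 = -12q + 6
  13q - 7 = -12q + 6  ⇒  25q = 13  ⇒  q = 13/25.

q = 13/25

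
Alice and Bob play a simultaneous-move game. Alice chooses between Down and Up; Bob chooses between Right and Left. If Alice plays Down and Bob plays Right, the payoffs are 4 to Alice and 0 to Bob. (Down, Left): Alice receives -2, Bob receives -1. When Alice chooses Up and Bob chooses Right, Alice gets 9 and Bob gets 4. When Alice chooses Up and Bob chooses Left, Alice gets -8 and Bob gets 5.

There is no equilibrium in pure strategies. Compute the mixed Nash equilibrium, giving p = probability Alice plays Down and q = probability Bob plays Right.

p = 1/2, q = 6/11

For Bob to be willing to mix, Bob must be indifferent between Right and Left, which pins down Alice's mix.
  Bob's payoff from Right: p·0 + (1−p)·4 = -4p + 4
  Bob's payoff from Left: p·(-1) + (1−p)·5 = -6p + 5
  -4p + 4 = -6p + 5  ⇒  2p = 1  ⇒  p = 1/2.
In a mixed equilibrium Alice is indifferent between Down and Up; this condition fixes q.
  Alice's payoff from Down: q·4 + (1−q)·(-2) = 6q - 2
  Alice's payoff from Up: q·9 + (1−q)·(-8) = 17q - 8
  6q - 2 = 17q - 8  ⇒  -11q = -6  ⇒  q = 6/11.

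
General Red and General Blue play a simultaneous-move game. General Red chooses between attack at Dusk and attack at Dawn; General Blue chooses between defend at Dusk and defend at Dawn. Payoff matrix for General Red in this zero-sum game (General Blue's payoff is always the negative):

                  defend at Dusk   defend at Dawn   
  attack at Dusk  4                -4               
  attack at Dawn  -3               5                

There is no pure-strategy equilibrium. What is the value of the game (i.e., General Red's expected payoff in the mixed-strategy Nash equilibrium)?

v = 1/2

Set General Red's expected payoff from attack at Dusk equal to that from attack at Dawn:
  General Red's payoff to attack at Dusk: q·4 + (1−q)·(-4) = 8q - 4
  General Red's payoff to attack at Dawn: q·(-3) + (1−q)·5 = -8q + 5
  8q - 4 = -8q + 5  ⇒  16q = 9  ⇒  q = 9/16.
The value is General Red's expected payoff against this mix (using attack at Dusk): (9/16)·4 + (7/16)·(-4) = 1/2.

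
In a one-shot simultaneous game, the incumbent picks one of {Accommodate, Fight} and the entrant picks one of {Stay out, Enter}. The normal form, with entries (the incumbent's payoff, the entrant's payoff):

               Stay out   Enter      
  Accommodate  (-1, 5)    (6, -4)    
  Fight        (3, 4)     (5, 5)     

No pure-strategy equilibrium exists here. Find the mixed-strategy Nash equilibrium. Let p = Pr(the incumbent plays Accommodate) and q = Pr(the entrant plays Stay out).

p = 1/10, q = 1/5

Set the entrant's expected payoff from Stay out equal to that from Enter:
  the entrant's payoff from Stay out: p·5 + (1−p)·4 = p + 4
  the entrant's payoff from Enter: p·(-4) + (1−p)·5 = -9p + 5
  p + 4 = -9p + 5  ⇒  10p = 1  ⇒  p = 1/10.
The incumbent's indifference between Accommodate and Fight determines the entrant's mixing probability q:
  the incumbent's payoff to Accommodate: q·(-1) + (1−q)·6 = -7q + 6
  the incumbent's payoff to Fight: q·3 + (1−q)·5 = -2q + 5
  -7q + 6 = -2q + 5  ⇒  -5q = -1  ⇒  q = 1/5.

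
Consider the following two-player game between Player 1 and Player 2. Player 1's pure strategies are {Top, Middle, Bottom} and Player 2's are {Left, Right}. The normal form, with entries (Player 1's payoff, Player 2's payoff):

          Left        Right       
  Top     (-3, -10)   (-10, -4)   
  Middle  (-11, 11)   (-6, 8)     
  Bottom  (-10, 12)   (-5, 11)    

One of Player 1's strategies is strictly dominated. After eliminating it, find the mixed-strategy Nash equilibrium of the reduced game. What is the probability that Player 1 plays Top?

p = 1/7

Player 1's strategy Middle is strictly dominated by Bottom: -10 > -11 and -5 > -6. Eliminate Middle.
In a mixed equilibrium Player 2 is indifferent between Left and Right; this condition fixes p.
  Player 2's expected payoff from Left: p·(-10) + (1−p)·12 = -22p + 12
  Player 2's expected payoff from Right: p·(-4) + (1−p)·11 = -15p + 11
  -22p + 12 = -15p + 11  ⇒  -7p = -1  ⇒  p = 1/7.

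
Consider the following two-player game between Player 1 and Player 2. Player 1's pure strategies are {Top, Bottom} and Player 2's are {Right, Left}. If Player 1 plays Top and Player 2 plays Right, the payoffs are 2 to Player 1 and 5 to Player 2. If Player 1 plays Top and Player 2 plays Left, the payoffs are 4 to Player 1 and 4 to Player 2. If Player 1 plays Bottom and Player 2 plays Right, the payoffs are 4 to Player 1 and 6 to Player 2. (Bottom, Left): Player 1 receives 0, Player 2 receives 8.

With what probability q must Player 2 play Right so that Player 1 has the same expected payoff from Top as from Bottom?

q = 2/3

Player 1's indifference between Top and Bottom determines Player 2's mixing probability q:
  Player 1's expected payoff from Top: q·2 + (1−q)·4 = -2q + 4
  Player 1's expected payoff from Bottom: q·4 + (1−q)·0 = 4q
  -2q + 4 = 4q  ⇒  -6q = -4  ⇒  q = 2/3.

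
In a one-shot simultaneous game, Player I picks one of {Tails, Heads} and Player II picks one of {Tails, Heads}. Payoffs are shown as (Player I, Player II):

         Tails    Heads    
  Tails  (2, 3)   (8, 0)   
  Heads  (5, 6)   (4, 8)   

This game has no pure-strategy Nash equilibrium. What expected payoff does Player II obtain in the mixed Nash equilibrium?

Player II's indifference between Tails and Heads determines Player I's mixing probability p:
  Player II's expected payoff from Tails: p·3 + (1−p)·6 = -3p + 6
  Player II's expected payoff from Heads: p·0 + (1−p)·8 = -8p + 8
  -3p + 6 = -8p + 8  ⇒  5p = 2  ⇒  p = 2/5.
At equilibrium Player II is indifferent across columns, so Player II's payoff equals the payoff from Tails: (2/5)·3 + (3/5)·6 = 24/5.

24/5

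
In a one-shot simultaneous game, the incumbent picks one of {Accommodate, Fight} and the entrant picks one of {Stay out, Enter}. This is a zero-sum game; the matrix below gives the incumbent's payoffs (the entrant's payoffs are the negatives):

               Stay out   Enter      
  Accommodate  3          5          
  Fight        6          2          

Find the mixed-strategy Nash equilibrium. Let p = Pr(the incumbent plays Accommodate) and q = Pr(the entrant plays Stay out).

p = 2/3, q = 1/2

The entrant's indifference between Stay out and Enter determines the incumbent's mixing probability p:
  the entrant's expected payoff from Stay out: p·(-3) + (1−p)·(-6) = 3p - 6
  the entrant's expected payoff from Enter: p·(-5) + (1−p)·(-2) = -3p - 2
  3p - 6 = -3p - 2  ⇒  6p = 4  ⇒  p = 2/3.
For the incumbent to be willing to mix, the incumbent must be indifferent between Accommodate and Fight, which pins down the entrant's mix.
  the incumbent's payoff from Accommodate: q·3 + (1−q)·5 = -2q + 5
  the incumbent's payoff from Fight: q·6 + (1−q)·2 = 4q + 2
  -2q + 5 = 4q + 2  ⇒  -6q = -3  ⇒  q = 1/2.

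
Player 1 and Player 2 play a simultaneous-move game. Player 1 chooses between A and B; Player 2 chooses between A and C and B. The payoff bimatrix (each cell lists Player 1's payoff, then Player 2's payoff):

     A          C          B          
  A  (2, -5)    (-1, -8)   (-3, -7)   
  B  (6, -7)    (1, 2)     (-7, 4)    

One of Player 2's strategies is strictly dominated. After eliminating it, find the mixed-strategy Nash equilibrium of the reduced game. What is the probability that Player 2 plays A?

q = 1/2

Player 2's strategy C is strictly dominated by B: -7 > -8 and 4 > 2. Eliminate C.
Player 1's indifference between A and B determines Player 2's mixing probability q:
  Player 1's payoff from A: q·2 + (1−q)·(-3) = 5q - 3
  Player 1's payoff from B: q·6 + (1−q)·(-7) = 13q - 7
  5q - 3 = 13q - 7  ⇒  -8q = -4  ⇒  q = 1/2.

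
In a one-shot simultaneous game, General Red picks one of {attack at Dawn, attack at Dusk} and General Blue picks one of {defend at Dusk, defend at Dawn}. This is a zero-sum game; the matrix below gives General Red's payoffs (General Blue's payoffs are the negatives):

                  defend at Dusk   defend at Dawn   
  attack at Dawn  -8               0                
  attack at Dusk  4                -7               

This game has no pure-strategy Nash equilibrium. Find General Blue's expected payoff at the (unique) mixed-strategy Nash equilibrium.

General Red's mix must leave General Blue indifferent between defend at Dusk and defend at Dawn.
  General Blue's payoff to defend at Dusk: p·8 + (1−p)·(-4) = 12p - 4
  General Blue's payoff to defend at Dawn: p·0 + (1−p)·7 = -7p + 7
  12p - 4 = -7p + 7  ⇒  19p = 11  ⇒  p = 11/19.
At equilibrium General Blue is indifferent across columns, so General Blue's payoff equals the payoff from defend at Dusk: (11/19)·8 + (8/19)·(-4) = 56/19.

56/19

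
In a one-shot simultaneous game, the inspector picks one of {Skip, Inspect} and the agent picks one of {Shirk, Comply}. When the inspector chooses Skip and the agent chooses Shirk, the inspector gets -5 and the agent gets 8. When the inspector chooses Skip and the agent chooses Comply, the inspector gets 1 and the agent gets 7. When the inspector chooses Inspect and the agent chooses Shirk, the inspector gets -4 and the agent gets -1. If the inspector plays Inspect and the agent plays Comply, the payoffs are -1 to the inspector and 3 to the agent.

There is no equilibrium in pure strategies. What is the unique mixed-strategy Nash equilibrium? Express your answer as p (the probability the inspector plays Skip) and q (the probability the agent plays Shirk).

The inspector's mix must leave the agent indifferent between Shirk and Comply.
  the agent's expected payoff from Shirk: p·8 + (1−p)·(-1) = 9p - 1
  the agent's expected payoff from Comply: p·7 + (1−p)·3 = 4p + 3
  9p - 1 = 4p + 3  ⇒  5p = 4  ⇒  p = 4/5.
The agent's mix must leave the inspector indifferent between Skip and Inspect.
  the inspector's payoff to Skip: q·(-5) + (1−q)·1 = -6q + 1
  the inspector's payoff to Inspect: q·(-4) + (1−q)·(-1) = -3q - 1
  -6q + 1 = -3q - 1  ⇒  -3q = -2  ⇒  q = 2/3.

p = 4/5, q = 2/3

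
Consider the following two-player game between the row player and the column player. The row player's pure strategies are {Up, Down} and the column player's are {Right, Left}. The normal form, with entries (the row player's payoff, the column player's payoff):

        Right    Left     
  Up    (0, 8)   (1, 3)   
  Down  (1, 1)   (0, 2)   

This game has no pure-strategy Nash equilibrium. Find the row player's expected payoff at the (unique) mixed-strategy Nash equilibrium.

1/2

Set the row player's expected payoff from Up equal to that from Down:
  the row player's payoff from Up: q·0 + (1−q)·1 = -q + 1
  the row player's payoff from Down: q·1 + (1−q)·0 = q
  -q + 1 = q  ⇒  -2q = -1  ⇒  q = 1/2.
At equilibrium the row player is indifferent across rows, so the row player's payoff equals the payoff from Up: (1/2)·0 + (1/2)·1 = 1/2.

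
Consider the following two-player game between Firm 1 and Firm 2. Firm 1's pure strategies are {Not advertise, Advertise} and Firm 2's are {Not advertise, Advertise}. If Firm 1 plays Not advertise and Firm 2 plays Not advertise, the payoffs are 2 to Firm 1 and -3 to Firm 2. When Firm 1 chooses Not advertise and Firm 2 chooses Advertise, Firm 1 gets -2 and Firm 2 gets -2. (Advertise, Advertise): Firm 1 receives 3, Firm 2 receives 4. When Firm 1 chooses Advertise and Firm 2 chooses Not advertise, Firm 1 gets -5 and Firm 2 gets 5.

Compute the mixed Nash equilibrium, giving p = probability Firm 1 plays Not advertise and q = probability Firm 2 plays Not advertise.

p = 1/2, q = 5/12

For Firm 2 to be willing to mix, Firm 2 must be indifferent between Not advertise and Advertise, which pins down Firm 1's mix.
  Firm 2's payoff from Not advertise: p·(-3) + (1−p)·5 = -8p + 5
  Firm 2's payoff from Advertise: p·(-2) + (1−p)·4 = -6p + 4
  -8p + 5 = -6p + 4  ⇒  -2p = -1  ⇒  p = 1/2.
Set Firm 1's expected payoff from Not advertise equal to that from Advertise:
  Firm 1's payoff to Not advertise: q·2 + (1−q)·(-2) = 4q - 2
  Firm 1's payoff to Advertise: q·(-5) + (1−q)·3 = -8q + 3
  4q - 2 = -8q + 3  ⇒  12q = 5  ⇒  q = 5/12.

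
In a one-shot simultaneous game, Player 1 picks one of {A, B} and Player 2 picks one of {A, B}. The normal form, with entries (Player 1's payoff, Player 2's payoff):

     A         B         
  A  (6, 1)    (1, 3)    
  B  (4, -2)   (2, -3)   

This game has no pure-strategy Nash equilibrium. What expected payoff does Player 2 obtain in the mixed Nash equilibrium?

-1

For Player 2 to be willing to mix, Player 2 must be indifferent between A and B, which pins down Player 1's mix.
  Player 2's payoff from A: p·1 + (1−p)·(-2) = 3p - 2
  Player 2's payoff from B: p·3 + (1−p)·(-3) = 6p - 3
  3p - 2 = 6p - 3  ⇒  -3p = -1  ⇒  p = 1/3.
At equilibrium Player 2 is indifferent across columns, so Player 2's payoff equals the payoff from A: (1/3)·1 + (2/3)·(-2) = -1.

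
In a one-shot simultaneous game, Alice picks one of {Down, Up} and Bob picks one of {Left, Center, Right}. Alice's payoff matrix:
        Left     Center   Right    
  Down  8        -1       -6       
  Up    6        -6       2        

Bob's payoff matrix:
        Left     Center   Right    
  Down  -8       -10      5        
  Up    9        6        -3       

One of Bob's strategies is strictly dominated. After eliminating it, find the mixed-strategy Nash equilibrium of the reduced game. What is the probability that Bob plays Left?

Bob's strategy Center is strictly dominated by Left: -8 > -10 and 9 > 6. Eliminate Center.
For Alice to be willing to mix, Alice must be indifferent between Down and Up, which pins down Bob's mix.
  Alice's payoff from Down: q·8 + (1−q)·(-6) = 14q - 6
  Alice's payoff from Up: q·6 + (1−q)·2 = 4q + 2
  14q - 6 = 4q + 2  ⇒  10q = 8  ⇒  q = 4/5.

q = 4/5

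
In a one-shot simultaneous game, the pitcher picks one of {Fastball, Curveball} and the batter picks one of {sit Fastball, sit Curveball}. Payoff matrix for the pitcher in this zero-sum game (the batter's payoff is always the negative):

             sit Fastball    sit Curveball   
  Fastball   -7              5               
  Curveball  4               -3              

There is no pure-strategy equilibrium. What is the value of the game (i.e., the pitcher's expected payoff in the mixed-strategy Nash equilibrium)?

v = -1/19

For the pitcher to be willing to mix, the pitcher must be indifferent between Fastball and Curveball, which pins down the batter's mix.
  the pitcher's payoff to Fastball: q·(-7) + (1−q)·5 = -12q + 5
  the pitcher's payoff to Curveball: q·4 + (1−q)·(-3) = 7q - 3
  -12q + 5 = 7q - 3  ⇒  -19q = -8  ⇒  q = 8/19.
The value is the pitcher's expected payoff against this mix (using Fastball): (8/19)·(-7) + (11/19)·5 = -1/19.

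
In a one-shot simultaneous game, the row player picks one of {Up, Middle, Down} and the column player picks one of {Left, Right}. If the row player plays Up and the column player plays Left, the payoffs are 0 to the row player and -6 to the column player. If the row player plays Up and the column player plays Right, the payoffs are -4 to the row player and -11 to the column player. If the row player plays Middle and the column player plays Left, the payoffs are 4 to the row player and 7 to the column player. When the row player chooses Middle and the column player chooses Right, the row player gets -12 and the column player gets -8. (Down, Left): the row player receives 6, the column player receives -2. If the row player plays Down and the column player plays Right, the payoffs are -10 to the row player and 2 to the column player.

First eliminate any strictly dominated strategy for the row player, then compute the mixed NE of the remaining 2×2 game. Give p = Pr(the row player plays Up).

p = 4/9

The row player's strategy Middle is strictly dominated by Down: 6 > 4 and -10 > -12. Eliminate Middle.
In a mixed equilibrium the column player is indifferent between Left and Right; this condition fixes p.
  the column player's expected payoff from Left: p·(-6) + (1−p)·(-2) = -4p - 2
  the column player's expected payoff from Right: p·(-11) + (1−p)·2 = -13p + 2
  -4p - 2 = -13p + 2  ⇒  9p = 4  ⇒  p = 4/9.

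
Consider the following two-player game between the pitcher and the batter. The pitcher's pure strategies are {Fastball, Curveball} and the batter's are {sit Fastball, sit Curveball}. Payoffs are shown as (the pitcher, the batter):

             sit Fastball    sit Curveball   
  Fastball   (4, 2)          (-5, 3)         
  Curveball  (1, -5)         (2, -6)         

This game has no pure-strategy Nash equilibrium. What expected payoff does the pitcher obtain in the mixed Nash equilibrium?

13/10

The pitcher's indifference between Fastball and Curveball determines the batter's mixing probability q:
  the pitcher's payoff to Fastball: q·4 + (1−q)·(-5) = 9q - 5
  the pitcher's payoff to Curveball: q·1 + (1−q)·2 = -q + 2
  9q - 5 = -q + 2  ⇒  10q = 7  ⇒  q = 7/10.
At equilibrium the pitcher is indifferent across rows, so the pitcher's payoff equals the payoff from Fastball: (7/10)·4 + (3/10)·(-5) = 13/10.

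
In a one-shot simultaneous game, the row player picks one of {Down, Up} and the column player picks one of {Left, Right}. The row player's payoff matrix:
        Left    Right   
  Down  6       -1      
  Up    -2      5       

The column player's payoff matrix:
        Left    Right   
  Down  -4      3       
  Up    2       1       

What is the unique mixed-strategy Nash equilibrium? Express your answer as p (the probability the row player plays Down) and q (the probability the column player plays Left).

In a mixed equilibrium the column player is indifferent between Left and Right; this condition fixes p.
  the column player's payoff from Left: p·(-4) + (1−p)·2 = -6p + 2
  the column player's payoff from Right: p·3 + (1−p)·1 = 2p + 1
  -6p + 2 = 2p + 1  ⇒  -8p = -1  ⇒  p = 1/8.
Set the row player's expected payoff from Down equal to that from Up:
  the row player's payoff to Down: q·6 + (1−q)·(-1) = 7q - 1
  the row player's payoff to Up: q·(-2) + (1−q)·5 = -7q + 5
  7q - 1 = -7q + 5  ⇒  14q = 6  ⇒  q = 3/7.

p = 1/8, q = 3/7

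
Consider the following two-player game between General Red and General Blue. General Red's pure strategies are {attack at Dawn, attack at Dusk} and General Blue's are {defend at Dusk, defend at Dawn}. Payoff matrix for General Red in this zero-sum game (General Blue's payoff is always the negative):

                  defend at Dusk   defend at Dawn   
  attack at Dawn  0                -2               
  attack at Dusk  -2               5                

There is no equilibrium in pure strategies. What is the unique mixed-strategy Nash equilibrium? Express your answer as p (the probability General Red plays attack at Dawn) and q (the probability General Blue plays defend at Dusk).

Set General Blue's expected payoff from defend at Dusk equal to that from defend at Dawn:
  General Blue's payoff from defend at Dusk: p·0 + (1−p)·2 = -2p + 2
  General Blue's payoff from defend at Dawn: p·2 + (1−p)·(-5) = 7p - 5
  -2p + 2 = 7p - 5  ⇒  -9p = -7  ⇒  p = 7/9.
General Blue's mix must leave General Red indifferent between attack at Dawn and attack at Dusk.
  General Red's expected payoff from attack at Dawn: q·0 + (1−q)·(-2) = 2q - 2
  General Red's expected payoff from attack at Dusk: q·(-2) + (1−q)·5 = -7q + 5
  2q - 2 = -7q + 5  ⇒  9q = 7  ⇒  q = 7/9.

p = 7/9, q = 7/9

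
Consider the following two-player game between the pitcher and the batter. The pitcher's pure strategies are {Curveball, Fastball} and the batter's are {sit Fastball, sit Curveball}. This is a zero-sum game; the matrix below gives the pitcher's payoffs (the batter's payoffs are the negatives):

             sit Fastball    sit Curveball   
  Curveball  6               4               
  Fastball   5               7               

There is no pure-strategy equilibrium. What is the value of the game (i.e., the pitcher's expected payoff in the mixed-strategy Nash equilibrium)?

v = 11/2

The pitcher's indifference between Curveball and Fastball determines the batter's mixing probability q:
  the pitcher's payoff to Curveball: q·6 + (1−q)·4 = 2q + 4
  the pitcher's payoff to Fastball: q·5 + (1−q)·7 = -2q + 7
  2q + 4 = -2q + 7  ⇒  4q = 3  ⇒  q = 3/4.
The value is the pitcher's expected payoff against this mix (using Curveball): (3/4)·6 + (1/4)·4 = 11/2.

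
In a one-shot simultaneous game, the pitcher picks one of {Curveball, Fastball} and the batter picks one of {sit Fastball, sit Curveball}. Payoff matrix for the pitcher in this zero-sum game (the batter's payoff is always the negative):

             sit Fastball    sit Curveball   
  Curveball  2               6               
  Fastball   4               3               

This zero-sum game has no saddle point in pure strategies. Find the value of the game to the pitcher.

v = 18/5

The batter's mix must leave the pitcher indifferent between Curveball and Fastball.
  the pitcher's expected payoff from Curveball: q·2 + (1−q)·6 = -4q + 6
  the pitcher's expected payoff from Fastball: q·4 + (1−q)·3 = q + 3
  -4q + 6 = q + 3  ⇒  -5q = -3  ⇒  q = 3/5.
The value is the pitcher's expected payoff against this mix (using Curveball): (3/5)·2 + (2/5)·6 = 18/5.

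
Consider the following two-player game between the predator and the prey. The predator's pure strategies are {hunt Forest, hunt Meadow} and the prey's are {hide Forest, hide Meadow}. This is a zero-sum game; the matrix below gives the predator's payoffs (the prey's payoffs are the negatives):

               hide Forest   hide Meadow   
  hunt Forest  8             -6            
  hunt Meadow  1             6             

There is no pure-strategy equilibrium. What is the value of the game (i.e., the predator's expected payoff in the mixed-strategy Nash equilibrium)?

v = 54/19

For the predator to be willing to mix, the predator must be indifferent between hunt Forest and hunt Meadow, which pins down the prey's mix.
  the predator's payoff from hunt Forest: q·8 + (1−q)·(-6) = 14q - 6
  the predator's payoff from hunt Meadow: q·1 + (1−q)·6 = -5q + 6
  14q - 6 = -5q + 6  ⇒  19q = 12  ⇒  q = 12/19.
The value is the predator's expected payoff against this mix (using hunt Forest): (12/19)·8 + (7/19)·(-6) = 54/19.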